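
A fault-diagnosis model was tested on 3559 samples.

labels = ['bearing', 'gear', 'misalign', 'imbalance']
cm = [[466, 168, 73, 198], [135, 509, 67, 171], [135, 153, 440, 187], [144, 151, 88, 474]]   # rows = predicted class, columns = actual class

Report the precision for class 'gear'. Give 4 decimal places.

One-vs-rest for 'gear': TP = diagonal; FP = other classes predicted 'gear'; FN = 'gear' predicted as other.
precision = TP/(TP+FP).
gear: TP=509, FP=135+67+171=373 → 509/882 = 0.57710

0.5771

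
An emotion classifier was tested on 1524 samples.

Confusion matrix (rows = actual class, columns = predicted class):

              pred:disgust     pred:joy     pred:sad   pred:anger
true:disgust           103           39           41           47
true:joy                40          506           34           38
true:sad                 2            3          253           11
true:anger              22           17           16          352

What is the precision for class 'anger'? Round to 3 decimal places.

One-vs-rest for 'anger': TP = diagonal; FP = other classes predicted 'anger'; FN = 'anger' predicted as other.
precision = TP/(TP+FP).
anger: TP=352, FP=47+38+11=96 → 352/448 = 0.7857

0.786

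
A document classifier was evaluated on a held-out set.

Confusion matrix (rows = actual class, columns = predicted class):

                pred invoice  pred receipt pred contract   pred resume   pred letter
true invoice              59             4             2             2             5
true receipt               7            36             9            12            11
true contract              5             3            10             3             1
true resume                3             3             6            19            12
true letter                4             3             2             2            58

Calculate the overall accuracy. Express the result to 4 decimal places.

0.6477

Accuracy = trace / total = (59+36+10+19+58=182) / 281 = 182/281 = 0.6477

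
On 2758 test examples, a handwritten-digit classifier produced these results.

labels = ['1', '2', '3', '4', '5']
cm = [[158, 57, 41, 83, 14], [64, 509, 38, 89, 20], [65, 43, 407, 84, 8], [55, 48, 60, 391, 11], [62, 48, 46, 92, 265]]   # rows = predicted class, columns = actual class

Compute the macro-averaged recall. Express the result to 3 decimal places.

Per-class recall (TP/(TP+FN)):
  1: TP=158, FN=64+65+55+62=246 → 158/404 = 0.3911
  2: TP=509, FN=57+43+48+48=196 → 509/705 = 0.7220
  3: TP=407, FN=41+38+60+46=185 → 407/592 = 0.6875
  4: TP=391, FN=83+89+84+92=348 → 391/739 = 0.5291
  5: TP=265, FN=14+20+8+11=53 → 265/318 = 0.8333
Macro-recall = mean = (0.3911 + 0.7220 + 0.6875 + 0.5291 + 0.8333) / 5 = 0.633

0.633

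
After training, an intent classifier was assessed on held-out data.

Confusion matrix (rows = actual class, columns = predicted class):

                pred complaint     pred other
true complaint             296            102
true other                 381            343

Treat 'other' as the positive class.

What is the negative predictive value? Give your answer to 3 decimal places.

0.437

NPV = TN/(TN+FN) = 296/(296+381) = 0.437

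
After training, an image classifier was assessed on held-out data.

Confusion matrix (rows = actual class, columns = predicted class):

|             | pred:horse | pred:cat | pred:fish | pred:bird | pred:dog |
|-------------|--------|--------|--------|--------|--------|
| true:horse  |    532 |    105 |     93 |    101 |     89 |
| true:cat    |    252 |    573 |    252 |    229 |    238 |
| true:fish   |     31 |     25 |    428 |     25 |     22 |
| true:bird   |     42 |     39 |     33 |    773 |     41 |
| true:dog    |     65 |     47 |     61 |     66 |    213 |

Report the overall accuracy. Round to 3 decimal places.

0.576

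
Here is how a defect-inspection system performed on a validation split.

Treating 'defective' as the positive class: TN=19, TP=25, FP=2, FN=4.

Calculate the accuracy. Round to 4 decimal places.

Accuracy = (TP+TN)/N = (25+19)/50 = 0.8800

0.8800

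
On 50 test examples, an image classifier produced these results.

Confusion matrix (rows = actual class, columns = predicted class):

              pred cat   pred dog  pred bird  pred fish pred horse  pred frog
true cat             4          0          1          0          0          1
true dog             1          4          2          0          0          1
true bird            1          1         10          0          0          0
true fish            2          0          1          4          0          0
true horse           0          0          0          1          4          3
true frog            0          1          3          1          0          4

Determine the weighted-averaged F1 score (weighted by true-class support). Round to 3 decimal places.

0.598

Per-class F1 score (2·TP/(2·TP+FP+FN)):
  cat: TP=4, FP=1+1+2+0+0=4, FN=0+1+0+0+1=2 → 8/14 = 0.5714
  dog: TP=4, FP=0+1+0+0+1=2, FN=1+2+0+0+1=4 → 8/14 = 0.5714
  bird: TP=10, FP=1+2+1+0+3=7, FN=1+1+0+0+0=2 → 20/29 = 0.6897
  fish: TP=4, FP=0+0+0+1+1=2, FN=2+0+1+0+0=3 → 8/13 = 0.6154
  horse: TP=4, FP=0+0+0+0+0=0, FN=0+0+0+1+3=4 → 8/12 = 0.6667
  frog: TP=4, FP=1+1+0+0+3=5, FN=0+1+3+1+0=5 → 8/18 = 0.4444
Weighted-F1 score = Σ (supportᵢ/N)·F1 scoreᵢ with N=50: (6/50)·0.5714 + (8/50)·0.5714 + (12/50)·0.6897 + (7/50)·0.6154 + (8/50)·0.6667 + (9/50)·0.4444 = 0.598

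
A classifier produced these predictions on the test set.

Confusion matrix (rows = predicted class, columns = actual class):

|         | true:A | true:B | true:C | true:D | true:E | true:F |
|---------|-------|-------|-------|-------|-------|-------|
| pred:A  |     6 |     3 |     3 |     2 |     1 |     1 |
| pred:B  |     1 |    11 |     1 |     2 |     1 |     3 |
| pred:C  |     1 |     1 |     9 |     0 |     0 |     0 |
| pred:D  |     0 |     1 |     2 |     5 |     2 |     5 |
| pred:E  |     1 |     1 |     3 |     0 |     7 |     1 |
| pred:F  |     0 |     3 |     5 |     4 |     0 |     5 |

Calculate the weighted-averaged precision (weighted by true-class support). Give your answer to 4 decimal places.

0.5323

Per-class precision (TP/(TP+FP)):
  A: TP=6, FP=3+3+2+1+1=10 → 6/16 = 0.37500
  B: TP=11, FP=1+1+2+1+3=8 → 11/19 = 0.57895
  C: TP=9, FP=1+1+0+0+0=2 → 9/11 = 0.81818
  D: TP=5, FP=0+1+2+2+5=10 → 5/15 = 0.33333
  E: TP=7, FP=1+1+3+0+1=6 → 7/13 = 0.53846
  F: TP=5, FP=0+3+5+4+0=12 → 5/17 = 0.29412
Weighted-precision = Σ (supportᵢ/N)·precisionᵢ with N=91: (9/91)·0.37500 + (20/91)·0.57895 + (23/91)·0.81818 + (13/91)·0.33333 + (11/91)·0.53846 + (15/91)·0.29412 = 0.5323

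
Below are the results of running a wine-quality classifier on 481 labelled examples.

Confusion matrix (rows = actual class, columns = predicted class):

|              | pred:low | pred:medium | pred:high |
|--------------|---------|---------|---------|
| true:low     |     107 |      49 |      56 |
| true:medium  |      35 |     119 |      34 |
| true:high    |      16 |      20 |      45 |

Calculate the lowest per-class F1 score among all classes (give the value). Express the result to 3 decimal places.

0.417

Per-class F1 score (2·TP/(2·TP+FP+FN)):
  low: TP=107, FP=35+16=51, FN=49+56=105 → 214/370 = 0.5784
  medium: TP=119, FP=49+20=69, FN=35+34=69 → 238/376 = 0.6330
  high: TP=45, FP=56+34=90, FN=16+20=36 → 90/216 = 0.4167
Lowest is class 'high' with F1 score = 0.417.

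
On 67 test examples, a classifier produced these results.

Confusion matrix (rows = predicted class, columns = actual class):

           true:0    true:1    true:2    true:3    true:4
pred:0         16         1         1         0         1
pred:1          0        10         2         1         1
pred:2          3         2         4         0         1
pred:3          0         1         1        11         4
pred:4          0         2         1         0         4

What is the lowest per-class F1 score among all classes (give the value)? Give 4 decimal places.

0.4211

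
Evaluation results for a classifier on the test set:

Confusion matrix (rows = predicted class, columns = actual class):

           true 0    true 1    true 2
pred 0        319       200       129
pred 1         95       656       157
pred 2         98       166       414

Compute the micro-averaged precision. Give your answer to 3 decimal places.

0.622

Micro-averaging pools counts across classes: ΣTP=1389, ΣFP=845, ΣFN=845.
Micro-precision = TP/(TP+FP) on pooled counts = 0.622 (equals overall accuracy in single-label multiclass).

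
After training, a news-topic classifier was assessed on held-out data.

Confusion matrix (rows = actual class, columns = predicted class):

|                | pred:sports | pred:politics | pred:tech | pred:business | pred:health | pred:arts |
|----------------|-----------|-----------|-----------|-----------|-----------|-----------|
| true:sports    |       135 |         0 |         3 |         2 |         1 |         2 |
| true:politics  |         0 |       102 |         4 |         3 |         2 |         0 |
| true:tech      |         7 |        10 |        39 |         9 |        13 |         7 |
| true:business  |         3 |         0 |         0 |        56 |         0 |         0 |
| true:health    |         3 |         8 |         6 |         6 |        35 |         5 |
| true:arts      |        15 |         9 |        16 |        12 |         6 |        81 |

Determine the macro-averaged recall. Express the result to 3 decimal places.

0.735

Per-class recall (TP/(TP+FN)):
  sports: TP=135, FN=0+3+2+1+2=8 → 135/143 = 0.9441
  politics: TP=102, FN=0+4+3+2+0=9 → 102/111 = 0.9189
  tech: TP=39, FN=7+10+9+13+7=46 → 39/85 = 0.4588
  business: TP=56, FN=3+0+0+0+0=3 → 56/59 = 0.9492
  health: TP=35, FN=3+8+6+6+5=28 → 35/63 = 0.5556
  arts: TP=81, FN=15+9+16+12+6=58 → 81/139 = 0.5827
Macro-recall = mean = (0.9441 + 0.9189 + 0.4588 + 0.9492 + 0.5556 + 0.5827) / 6 = 0.735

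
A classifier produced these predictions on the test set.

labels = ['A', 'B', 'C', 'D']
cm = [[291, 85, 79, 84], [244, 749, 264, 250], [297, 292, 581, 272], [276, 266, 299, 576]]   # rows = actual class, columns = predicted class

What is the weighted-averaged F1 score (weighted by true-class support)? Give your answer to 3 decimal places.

Per-class F1 score (2·TP/(2·TP+FP+FN)):
  A: TP=291, FP=244+297+276=817, FN=85+79+84=248 → 582/1647 = 0.3534
  B: TP=749, FP=85+292+266=643, FN=244+264+250=758 → 1498/2899 = 0.5167
  C: TP=581, FP=79+264+299=642, FN=297+292+272=861 → 1162/2665 = 0.4360
  D: TP=576, FP=84+250+272=606, FN=276+266+299=841 → 1152/2599 = 0.4432
Weighted-F1 score = Σ (supportᵢ/N)·F1 scoreᵢ with N=4905: (539/4905)·0.3534 + (1507/4905)·0.5167 + (1442/4905)·0.4360 + (1417/4905)·0.4432 = 0.454

0.454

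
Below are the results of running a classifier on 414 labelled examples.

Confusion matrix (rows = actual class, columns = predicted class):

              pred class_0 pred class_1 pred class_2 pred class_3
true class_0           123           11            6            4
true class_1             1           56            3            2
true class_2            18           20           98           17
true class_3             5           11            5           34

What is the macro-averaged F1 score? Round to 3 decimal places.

Per-class F1 score (2·TP/(2·TP+FP+FN)):
  class_0: TP=123, FP=1+18+5=24, FN=11+6+4=21 → 246/291 = 0.8454
  class_1: TP=56, FP=11+20+11=42, FN=1+3+2=6 → 112/160 = 0.7000
  class_2: TP=98, FP=6+3+5=14, FN=18+20+17=55 → 196/265 = 0.7396
  class_3: TP=34, FP=4+2+17=23, FN=5+11+5=21 → 68/112 = 0.6071
Macro-F1 score = mean = (0.8454 + 0.7000 + 0.7396 + 0.6071) / 4 = 0.723

0.723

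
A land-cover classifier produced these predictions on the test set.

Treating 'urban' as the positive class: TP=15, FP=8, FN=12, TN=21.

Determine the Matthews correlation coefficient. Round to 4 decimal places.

0.2841

MCC = (TP·TN − FP·FN) / √((TP+FP)(TP+FN)(TN+FP)(TN+FN))
Numerator = 15·21 − 8·12 = 219
Denominator = √(23·27·29·33) = √594297 = 770.9066
MCC = 219 / 770.9066 = 0.2841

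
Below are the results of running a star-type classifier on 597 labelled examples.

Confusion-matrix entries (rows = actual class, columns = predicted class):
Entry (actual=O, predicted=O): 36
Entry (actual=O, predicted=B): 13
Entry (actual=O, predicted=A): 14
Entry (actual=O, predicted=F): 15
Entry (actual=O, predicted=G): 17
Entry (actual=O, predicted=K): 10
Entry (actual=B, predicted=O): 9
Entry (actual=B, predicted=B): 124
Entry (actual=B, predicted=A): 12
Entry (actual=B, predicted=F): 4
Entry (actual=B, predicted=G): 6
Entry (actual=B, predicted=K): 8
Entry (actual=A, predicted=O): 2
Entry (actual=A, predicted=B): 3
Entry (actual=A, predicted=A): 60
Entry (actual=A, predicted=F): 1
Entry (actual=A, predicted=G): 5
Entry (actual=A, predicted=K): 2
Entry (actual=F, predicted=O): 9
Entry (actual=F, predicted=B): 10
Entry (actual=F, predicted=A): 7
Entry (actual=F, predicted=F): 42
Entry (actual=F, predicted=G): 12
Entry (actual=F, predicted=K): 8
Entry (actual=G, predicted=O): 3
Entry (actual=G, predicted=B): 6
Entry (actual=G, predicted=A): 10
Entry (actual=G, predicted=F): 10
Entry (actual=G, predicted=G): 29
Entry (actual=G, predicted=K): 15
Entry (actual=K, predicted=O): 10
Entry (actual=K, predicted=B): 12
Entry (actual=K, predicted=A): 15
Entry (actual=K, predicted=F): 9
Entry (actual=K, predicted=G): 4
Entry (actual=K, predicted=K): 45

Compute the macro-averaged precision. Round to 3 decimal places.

0.533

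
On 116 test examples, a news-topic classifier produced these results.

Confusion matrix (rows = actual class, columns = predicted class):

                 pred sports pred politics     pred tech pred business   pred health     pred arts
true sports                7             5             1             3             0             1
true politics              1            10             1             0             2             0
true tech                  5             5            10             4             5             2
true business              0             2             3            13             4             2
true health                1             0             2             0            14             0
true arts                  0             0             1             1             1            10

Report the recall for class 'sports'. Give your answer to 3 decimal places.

One-vs-rest for 'sports': TP = diagonal; FP = other classes predicted 'sports'; FN = 'sports' predicted as other.
recall = TP/(TP+FN).
sports: TP=7, FN=5+1+3+0+1=10 → 7/17 = 0.4118

0.412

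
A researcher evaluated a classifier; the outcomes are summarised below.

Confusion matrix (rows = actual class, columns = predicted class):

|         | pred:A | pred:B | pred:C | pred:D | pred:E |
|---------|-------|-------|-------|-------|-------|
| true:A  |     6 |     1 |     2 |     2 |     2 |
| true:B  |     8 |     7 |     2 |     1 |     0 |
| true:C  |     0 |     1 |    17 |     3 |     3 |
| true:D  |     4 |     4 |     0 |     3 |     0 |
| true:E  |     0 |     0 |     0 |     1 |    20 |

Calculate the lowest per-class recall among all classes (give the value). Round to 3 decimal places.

0.273

Per-class recall (TP/(TP+FN)):
  A: TP=6, FN=1+2+2+2=7 → 6/13 = 0.4615
  B: TP=7, FN=8+2+1+0=11 → 7/18 = 0.3889
  C: TP=17, FN=0+1+3+3=7 → 17/24 = 0.7083
  D: TP=3, FN=4+4+0+0=8 → 3/11 = 0.2727
  E: TP=20, FN=0+0+0+1=1 → 20/21 = 0.9524
Lowest is class 'D' with recall = 0.273.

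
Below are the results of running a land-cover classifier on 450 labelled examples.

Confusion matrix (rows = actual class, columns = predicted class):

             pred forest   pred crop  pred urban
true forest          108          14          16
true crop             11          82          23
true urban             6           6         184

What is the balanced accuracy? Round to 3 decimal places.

0.809

Balanced accuracy = mean of per-class recall.
  forest: recall = 108/138 = 0.7826
  crop: recall = 82/116 = 0.7069
  urban: recall = 184/196 = 0.9388
Mean = (0.7826 + 0.7069 + 0.9388) / 3 = 0.809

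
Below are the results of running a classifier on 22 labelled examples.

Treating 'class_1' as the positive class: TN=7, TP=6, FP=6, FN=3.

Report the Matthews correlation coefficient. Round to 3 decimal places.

MCC = (TP·TN − FP·FN) / √((TP+FP)(TP+FN)(TN+FP)(TN+FN))
Numerator = 6·7 − 6·3 = 24
Denominator = √(12·9·13·10) = √14040 = 118.4905
MCC = 24 / 118.4905 = 0.203

0.203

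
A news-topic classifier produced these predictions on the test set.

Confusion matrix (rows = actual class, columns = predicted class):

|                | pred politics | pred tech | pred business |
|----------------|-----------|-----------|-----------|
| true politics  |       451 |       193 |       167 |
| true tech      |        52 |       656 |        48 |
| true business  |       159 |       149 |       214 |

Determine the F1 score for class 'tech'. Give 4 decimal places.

0.7480

Take TP from the diagonal, FP from the rest of the 'tech' prediction marginal, FN from the rest of the 'tech' actual marginal.
F1 score = 2·TP/(2·TP+FP+FN).
tech: TP=656, FP=193+149=342, FN=52+48=100 → 1312/1754 = 0.74800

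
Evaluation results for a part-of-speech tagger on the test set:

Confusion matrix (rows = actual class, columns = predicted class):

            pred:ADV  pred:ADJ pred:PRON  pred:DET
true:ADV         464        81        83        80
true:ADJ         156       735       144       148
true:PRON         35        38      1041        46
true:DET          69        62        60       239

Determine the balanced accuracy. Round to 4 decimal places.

0.6825

Balanced accuracy = mean of per-class recall.
  ADV: recall = 464/708 = 0.65537
  ADJ: recall = 735/1183 = 0.62130
  PRON: recall = 1041/1160 = 0.89741
  DET: recall = 239/430 = 0.55581
Mean = (0.65537 + 0.62130 + 0.89741 + 0.55581) / 4 = 0.6825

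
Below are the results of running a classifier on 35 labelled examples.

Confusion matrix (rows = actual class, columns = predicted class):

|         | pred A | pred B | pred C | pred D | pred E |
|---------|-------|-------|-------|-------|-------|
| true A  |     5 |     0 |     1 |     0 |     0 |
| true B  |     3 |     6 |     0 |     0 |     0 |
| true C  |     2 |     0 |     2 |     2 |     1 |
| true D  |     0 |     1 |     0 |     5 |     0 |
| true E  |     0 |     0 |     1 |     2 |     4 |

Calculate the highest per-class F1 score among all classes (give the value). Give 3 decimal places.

0.750

Per-class F1 score (2·TP/(2·TP+FP+FN)):
  A: TP=5, FP=3+2+0+0=5, FN=0+1+0+0=1 → 10/16 = 0.6250
  B: TP=6, FP=0+0+1+0=1, FN=3+0+0+0=3 → 12/16 = 0.7500
  C: TP=2, FP=1+0+0+1=2, FN=2+0+2+1=5 → 4/11 = 0.3636
  D: TP=5, FP=0+0+2+2=4, FN=0+1+0+0=1 → 10/15 = 0.6667
  E: TP=4, FP=0+0+1+0=1, FN=0+0+1+2=3 → 8/12 = 0.6667
Highest is class 'B' with F1 score = 0.750.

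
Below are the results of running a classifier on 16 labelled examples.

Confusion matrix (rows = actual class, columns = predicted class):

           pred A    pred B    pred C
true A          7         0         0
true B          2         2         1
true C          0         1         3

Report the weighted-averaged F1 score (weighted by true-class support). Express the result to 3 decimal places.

0.727

Per-class F1 score (2·TP/(2·TP+FP+FN)):
  A: TP=7, FP=2+0=2, FN=0+0=0 → 14/16 = 0.8750
  B: TP=2, FP=0+1=1, FN=2+1=3 → 4/8 = 0.5000
  C: TP=3, FP=0+1=1, FN=0+1=1 → 6/8 = 0.7500
Weighted-F1 score = Σ (supportᵢ/N)·F1 scoreᵢ with N=16: (7/16)·0.8750 + (5/16)·0.5000 + (4/16)·0.7500 = 0.727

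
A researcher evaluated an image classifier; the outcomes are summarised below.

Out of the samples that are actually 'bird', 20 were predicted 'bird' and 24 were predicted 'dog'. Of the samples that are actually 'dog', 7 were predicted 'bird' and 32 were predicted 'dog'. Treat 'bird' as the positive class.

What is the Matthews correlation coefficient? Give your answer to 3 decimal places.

MCC = (TP·TN − FP·FN) / √((TP+FP)(TP+FN)(TN+FP)(TN+FN))
Numerator = 20·32 − 7·24 = 472
Denominator = √(27·44·39·56) = √2594592 = 1610.7737
MCC = 472 / 1610.7737 = 0.293

0.293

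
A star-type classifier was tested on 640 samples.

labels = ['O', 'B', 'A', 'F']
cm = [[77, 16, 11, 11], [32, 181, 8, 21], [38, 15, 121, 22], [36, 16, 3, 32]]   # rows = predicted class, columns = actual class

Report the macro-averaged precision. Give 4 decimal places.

0.6007

Per-class precision (TP/(TP+FP)):
  O: TP=77, FP=16+11+11=38 → 77/115 = 0.66957
  B: TP=181, FP=32+8+21=61 → 181/242 = 0.74793
  A: TP=121, FP=38+15+22=75 → 121/196 = 0.61735
  F: TP=32, FP=36+16+3=55 → 32/87 = 0.36782
Macro-precision = mean = (0.66957 + 0.74793 + 0.61735 + 0.36782) / 4 = 0.6007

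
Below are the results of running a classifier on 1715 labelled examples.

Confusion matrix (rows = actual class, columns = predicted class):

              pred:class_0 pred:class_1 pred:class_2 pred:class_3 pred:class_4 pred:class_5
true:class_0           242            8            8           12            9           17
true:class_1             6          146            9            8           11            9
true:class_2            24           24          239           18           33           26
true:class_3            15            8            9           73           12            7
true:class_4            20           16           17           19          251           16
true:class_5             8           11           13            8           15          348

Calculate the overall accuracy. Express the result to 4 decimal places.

Accuracy = trace / total = (242+146+239+73+251+348=1299) / 1715 = 1299/1715 = 0.7574

0.7574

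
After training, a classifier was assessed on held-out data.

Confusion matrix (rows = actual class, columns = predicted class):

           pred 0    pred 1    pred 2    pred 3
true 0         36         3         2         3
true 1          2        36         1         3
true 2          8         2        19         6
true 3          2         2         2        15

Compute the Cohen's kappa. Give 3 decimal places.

Observed agreement pₒ = trace/N = 106/142 = 0.7465
Expected agreement pₑ = Σ (rowᵢ·colᵢ)/N² = (44·48 + 42·43 + 35·24 + 21·27)/142² = 0.2641
κ = (pₒ − pₑ)/(1 − pₑ) = (0.7465 − 0.2641)/(1 − 0.2641) = 0.656

0.656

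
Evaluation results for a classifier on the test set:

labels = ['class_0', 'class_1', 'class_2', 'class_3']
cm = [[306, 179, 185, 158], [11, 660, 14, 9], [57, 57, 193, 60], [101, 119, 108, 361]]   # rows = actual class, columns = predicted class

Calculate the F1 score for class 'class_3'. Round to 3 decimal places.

One-vs-rest for 'class_3': TP = diagonal; FP = other classes predicted 'class_3'; FN = 'class_3' predicted as other.
F1 score = 2·TP/(2·TP+FP+FN).
class_3: TP=361, FP=158+9+60=227, FN=101+119+108=328 → 722/1277 = 0.5654

0.565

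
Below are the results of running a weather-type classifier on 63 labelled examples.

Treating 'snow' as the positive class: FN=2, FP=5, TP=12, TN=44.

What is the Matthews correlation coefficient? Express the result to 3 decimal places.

MCC = (TP·TN − FP·FN) / √((TP+FP)(TP+FN)(TN+FP)(TN+FN))
Numerator = 12·44 − 5·2 = 518
Denominator = √(17·14·49·46) = √536452 = 732.4288
MCC = 518 / 732.4288 = 0.707

0.707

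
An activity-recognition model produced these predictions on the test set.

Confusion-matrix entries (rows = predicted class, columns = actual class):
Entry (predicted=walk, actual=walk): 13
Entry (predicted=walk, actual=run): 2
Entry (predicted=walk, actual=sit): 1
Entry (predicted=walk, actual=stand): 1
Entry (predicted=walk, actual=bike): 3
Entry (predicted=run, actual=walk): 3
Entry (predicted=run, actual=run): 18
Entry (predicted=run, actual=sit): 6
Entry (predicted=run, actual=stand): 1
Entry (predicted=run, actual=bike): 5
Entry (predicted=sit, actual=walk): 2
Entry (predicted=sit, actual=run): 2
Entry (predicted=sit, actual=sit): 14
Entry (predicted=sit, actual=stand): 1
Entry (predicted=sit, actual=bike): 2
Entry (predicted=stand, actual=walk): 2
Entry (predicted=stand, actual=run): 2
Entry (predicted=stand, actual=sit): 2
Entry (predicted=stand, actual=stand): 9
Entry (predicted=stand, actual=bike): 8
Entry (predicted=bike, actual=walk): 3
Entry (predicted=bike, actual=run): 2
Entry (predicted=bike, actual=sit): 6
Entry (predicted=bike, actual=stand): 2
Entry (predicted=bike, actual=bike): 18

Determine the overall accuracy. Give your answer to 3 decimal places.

Accuracy = trace / total = (13+18+14+9+18=72) / 128 = 72/128 = 0.563

0.563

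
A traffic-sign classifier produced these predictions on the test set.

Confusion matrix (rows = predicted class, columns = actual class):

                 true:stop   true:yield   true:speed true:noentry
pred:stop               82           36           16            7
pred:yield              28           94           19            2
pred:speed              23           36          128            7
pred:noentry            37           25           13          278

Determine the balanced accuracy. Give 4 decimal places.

0.6618

Balanced accuracy = mean of per-class recall.
  stop: recall = 82/170 = 0.48235
  yield: recall = 94/191 = 0.49215
  speed: recall = 128/176 = 0.72727
  noentry: recall = 278/294 = 0.94558
Mean = (0.48235 + 0.49215 + 0.72727 + 0.94558) / 4 = 0.6618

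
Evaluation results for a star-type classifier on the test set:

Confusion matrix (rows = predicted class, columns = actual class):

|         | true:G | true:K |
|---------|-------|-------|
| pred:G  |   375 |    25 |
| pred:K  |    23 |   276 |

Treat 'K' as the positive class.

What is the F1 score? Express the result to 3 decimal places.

Precision = TP/(TP+FP) = 276/299 = 0.9231
Recall = TP/(TP+FN) = 276/301 = 0.9169
F1 = 2·TP/(2·TP+FP+FN) = 552/600 = 0.920

0.920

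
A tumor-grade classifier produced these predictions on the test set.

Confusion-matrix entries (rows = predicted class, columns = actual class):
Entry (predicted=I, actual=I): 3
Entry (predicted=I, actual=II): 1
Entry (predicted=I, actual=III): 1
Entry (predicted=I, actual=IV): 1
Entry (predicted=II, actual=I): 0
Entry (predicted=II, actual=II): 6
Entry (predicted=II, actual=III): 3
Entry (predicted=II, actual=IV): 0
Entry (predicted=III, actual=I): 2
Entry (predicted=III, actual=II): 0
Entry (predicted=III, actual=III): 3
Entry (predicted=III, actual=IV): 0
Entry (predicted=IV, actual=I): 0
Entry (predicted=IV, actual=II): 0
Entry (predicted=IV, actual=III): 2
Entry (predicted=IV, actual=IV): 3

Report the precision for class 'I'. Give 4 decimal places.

One-vs-rest for 'I': TP = diagonal; FP = other classes predicted 'I'; FN = 'I' predicted as other.
precision = TP/(TP+FP).
I: TP=3, FP=1+1+1=3 → 3/6 = 0.50000

0.5000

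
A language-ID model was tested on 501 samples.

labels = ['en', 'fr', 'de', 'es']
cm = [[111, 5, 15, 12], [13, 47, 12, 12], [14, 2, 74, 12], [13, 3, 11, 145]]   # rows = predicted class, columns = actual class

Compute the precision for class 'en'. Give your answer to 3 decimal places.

0.776

Take TP from the diagonal, FP from the rest of the 'en' prediction marginal, FN from the rest of the 'en' actual marginal.
precision = TP/(TP+FP).
en: TP=111, FP=5+15+12=32 → 111/143 = 0.7762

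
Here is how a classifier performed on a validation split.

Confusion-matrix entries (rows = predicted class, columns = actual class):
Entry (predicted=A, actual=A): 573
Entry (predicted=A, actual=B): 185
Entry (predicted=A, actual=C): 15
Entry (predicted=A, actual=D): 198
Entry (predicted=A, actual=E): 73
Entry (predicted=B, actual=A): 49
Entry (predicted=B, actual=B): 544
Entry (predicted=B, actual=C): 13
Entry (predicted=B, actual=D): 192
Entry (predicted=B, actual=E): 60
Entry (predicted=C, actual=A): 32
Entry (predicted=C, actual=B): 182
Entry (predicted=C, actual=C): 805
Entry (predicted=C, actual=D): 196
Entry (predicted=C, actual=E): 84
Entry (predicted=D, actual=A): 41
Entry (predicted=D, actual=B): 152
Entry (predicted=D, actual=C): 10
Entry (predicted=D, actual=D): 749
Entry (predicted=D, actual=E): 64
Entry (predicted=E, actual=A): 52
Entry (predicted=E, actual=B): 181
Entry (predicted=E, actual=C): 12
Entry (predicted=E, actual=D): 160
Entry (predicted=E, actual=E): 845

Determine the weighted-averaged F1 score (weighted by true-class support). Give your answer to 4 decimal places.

0.6317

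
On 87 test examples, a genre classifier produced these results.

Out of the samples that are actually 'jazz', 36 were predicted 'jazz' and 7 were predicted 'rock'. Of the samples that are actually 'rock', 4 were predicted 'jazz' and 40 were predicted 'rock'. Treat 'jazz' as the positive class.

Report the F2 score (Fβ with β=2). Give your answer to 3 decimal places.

Fβ = (1+β²)·TP / ((1+β²)·TP + β²·FN + FP), with β²=4
= 5·36 / (5·36 + 4·7 + 4) = 0.849

0.849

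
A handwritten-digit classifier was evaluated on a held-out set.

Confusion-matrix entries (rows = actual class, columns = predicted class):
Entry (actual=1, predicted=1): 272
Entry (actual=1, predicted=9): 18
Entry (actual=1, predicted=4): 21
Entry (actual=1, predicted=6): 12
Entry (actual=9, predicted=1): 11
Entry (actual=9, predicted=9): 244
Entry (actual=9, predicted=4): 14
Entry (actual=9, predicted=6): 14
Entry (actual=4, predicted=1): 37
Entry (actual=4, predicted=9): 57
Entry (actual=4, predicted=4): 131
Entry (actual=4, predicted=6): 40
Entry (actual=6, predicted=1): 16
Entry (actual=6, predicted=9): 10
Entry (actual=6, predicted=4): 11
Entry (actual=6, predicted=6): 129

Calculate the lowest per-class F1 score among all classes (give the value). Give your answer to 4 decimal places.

0.5928

Per-class F1 score (2·TP/(2·TP+FP+FN)):
  1: TP=272, FP=11+37+16=64, FN=18+21+12=51 → 544/659 = 0.82549
  9: TP=244, FP=18+57+10=85, FN=11+14+14=39 → 488/612 = 0.79739
  4: TP=131, FP=21+14+11=46, FN=37+57+40=134 → 262/442 = 0.59276
  6: TP=129, FP=12+14+40=66, FN=16+10+11=37 → 258/361 = 0.71468
Lowest is class '4' with F1 score = 0.5928.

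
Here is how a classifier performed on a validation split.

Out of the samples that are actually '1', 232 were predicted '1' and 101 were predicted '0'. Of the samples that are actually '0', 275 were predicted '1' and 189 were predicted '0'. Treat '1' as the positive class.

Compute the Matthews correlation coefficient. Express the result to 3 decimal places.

MCC = (TP·TN − FP·FN) / √((TP+FP)(TP+FN)(TN+FP)(TN+FN))
Numerator = 232·189 − 275·101 = 16073
Denominator = √(507·333·464·290) = √22717899360 = 150724.5811
MCC = 16073 / 150724.5811 = 0.107

0.107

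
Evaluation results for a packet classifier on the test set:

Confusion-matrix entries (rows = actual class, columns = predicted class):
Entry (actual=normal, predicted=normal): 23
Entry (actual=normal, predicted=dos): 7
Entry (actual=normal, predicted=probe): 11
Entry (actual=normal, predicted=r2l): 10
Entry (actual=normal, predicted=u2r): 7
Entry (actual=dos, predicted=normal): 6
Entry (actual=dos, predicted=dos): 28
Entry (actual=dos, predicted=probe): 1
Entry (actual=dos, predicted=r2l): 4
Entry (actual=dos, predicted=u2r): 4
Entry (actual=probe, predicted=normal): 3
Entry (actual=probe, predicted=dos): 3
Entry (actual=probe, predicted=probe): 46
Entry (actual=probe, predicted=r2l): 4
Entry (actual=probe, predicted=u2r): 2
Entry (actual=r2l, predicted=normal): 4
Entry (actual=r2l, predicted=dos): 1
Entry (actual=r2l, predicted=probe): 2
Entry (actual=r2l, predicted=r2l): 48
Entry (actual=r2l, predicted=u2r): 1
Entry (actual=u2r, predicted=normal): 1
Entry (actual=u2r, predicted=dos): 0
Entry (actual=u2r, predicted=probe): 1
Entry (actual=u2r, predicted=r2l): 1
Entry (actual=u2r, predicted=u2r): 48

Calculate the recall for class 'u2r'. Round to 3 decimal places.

0.941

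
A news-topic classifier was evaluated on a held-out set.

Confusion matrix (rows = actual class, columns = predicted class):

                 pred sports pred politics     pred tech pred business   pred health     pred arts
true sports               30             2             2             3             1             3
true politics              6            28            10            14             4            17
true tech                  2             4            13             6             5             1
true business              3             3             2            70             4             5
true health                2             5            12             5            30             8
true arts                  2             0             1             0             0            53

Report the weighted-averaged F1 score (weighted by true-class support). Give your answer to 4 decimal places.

Per-class F1 score (2·TP/(2·TP+FP+FN)):
  sports: TP=30, FP=6+2+3+2+2=15, FN=2+2+3+1+3=11 → 60/86 = 0.69767
  politics: TP=28, FP=2+4+3+5+0=14, FN=6+10+14+4+17=51 → 56/121 = 0.46281
  tech: TP=13, FP=2+10+2+12+1=27, FN=2+4+6+5+1=18 → 26/71 = 0.36620
  business: TP=70, FP=3+14+6+5+0=28, FN=3+3+2+4+5=17 → 140/185 = 0.75676
  health: TP=30, FP=1+4+5+4+0=14, FN=2+5+12+5+8=32 → 60/106 = 0.56604
  arts: TP=53, FP=3+17+1+5+8=34, FN=2+0+1+0+0=3 → 106/143 = 0.74126
Weighted-F1 score = Σ (supportᵢ/N)·F1 scoreᵢ with N=356: (41/356)·0.69767 + (79/356)·0.46281 + (31/356)·0.36620 + (87/356)·0.75676 + (62/356)·0.56604 + (56/356)·0.74126 = 0.6151

0.6151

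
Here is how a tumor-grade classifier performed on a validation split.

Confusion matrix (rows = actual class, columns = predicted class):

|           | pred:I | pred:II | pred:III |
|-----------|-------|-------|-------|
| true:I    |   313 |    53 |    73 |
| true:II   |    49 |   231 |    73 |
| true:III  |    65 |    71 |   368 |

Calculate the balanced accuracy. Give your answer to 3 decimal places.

0.699

Balanced accuracy = mean of per-class recall.
  I: recall = 313/439 = 0.7130
  II: recall = 231/353 = 0.6544
  III: recall = 368/504 = 0.7302
Mean = (0.7130 + 0.6544 + 0.7302) / 3 = 0.699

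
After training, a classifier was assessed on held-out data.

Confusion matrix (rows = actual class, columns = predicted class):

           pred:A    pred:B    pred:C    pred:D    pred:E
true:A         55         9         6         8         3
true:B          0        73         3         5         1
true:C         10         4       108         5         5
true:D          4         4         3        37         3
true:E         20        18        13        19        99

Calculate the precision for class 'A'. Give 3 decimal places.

Treat 'A' as positive and all other classes as negative.
precision = TP/(TP+FP).
A: TP=55, FP=0+10+4+20=34 → 55/89 = 0.6180

0.618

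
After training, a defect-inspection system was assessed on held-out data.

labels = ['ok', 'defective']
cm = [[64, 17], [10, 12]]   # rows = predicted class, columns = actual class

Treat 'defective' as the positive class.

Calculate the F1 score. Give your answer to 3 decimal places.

Precision = TP/(TP+FP) = 12/22 = 0.5455
Recall = TP/(TP+FN) = 12/29 = 0.4138
F1 = 2·TP/(2·TP+FP+FN) = 24/51 = 0.471

0.471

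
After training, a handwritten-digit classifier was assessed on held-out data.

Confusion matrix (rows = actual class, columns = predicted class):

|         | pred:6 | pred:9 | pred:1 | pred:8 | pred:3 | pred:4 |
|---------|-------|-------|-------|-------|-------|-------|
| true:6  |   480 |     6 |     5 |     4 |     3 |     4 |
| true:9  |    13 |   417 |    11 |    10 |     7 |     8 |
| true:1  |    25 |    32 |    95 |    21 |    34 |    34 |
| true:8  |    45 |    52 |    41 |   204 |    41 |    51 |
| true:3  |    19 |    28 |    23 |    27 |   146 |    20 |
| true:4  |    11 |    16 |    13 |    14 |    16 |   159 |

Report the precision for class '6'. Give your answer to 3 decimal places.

Take TP from the diagonal, FP from the rest of the '6' prediction marginal, FN from the rest of the '6' actual marginal.
precision = TP/(TP+FP).
6: TP=480, FP=13+25+45+19+11=113 → 480/593 = 0.8094

0.809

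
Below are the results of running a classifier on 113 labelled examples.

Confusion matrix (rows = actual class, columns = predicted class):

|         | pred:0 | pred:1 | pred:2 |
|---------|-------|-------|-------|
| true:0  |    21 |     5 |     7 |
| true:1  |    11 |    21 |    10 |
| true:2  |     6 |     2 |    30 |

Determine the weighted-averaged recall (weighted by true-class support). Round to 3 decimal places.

0.637

Per-class recall (TP/(TP+FN)):
  0: TP=21, FN=5+7=12 → 21/33 = 0.6364
  1: TP=21, FN=11+10=21 → 21/42 = 0.5000
  2: TP=30, FN=6+2=8 → 30/38 = 0.7895
Weighted-recall = Σ (supportᵢ/N)·recallᵢ with N=113: (33/113)·0.6364 + (42/113)·0.5000 + (38/113)·0.7895 = 0.637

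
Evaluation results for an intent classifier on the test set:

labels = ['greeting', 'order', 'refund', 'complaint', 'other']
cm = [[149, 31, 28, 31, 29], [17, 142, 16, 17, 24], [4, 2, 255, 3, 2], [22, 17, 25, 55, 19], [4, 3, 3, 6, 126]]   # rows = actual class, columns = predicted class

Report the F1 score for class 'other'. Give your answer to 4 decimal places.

0.7368

Take TP from the diagonal, FP from the rest of the 'other' prediction marginal, FN from the rest of the 'other' actual marginal.
F1 score = 2·TP/(2·TP+FP+FN).
other: TP=126, FP=29+24+2+19=74, FN=4+3+3+6=16 → 252/342 = 0.73684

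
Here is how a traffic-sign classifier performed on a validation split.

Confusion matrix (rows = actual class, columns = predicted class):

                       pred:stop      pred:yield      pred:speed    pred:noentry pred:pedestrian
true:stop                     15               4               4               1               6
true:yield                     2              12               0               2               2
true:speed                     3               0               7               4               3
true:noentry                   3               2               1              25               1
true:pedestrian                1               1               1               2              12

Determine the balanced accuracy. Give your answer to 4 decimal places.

Balanced accuracy = mean of per-class recall.
  stop: recall = 15/30 = 0.50000
  yield: recall = 12/18 = 0.66667
  speed: recall = 7/17 = 0.41176
  noentry: recall = 25/32 = 0.78125
  pedestrian: recall = 12/17 = 0.70588
Mean = (0.50000 + 0.66667 + 0.41176 + 0.78125 + 0.70588) / 5 = 0.6131

0.6131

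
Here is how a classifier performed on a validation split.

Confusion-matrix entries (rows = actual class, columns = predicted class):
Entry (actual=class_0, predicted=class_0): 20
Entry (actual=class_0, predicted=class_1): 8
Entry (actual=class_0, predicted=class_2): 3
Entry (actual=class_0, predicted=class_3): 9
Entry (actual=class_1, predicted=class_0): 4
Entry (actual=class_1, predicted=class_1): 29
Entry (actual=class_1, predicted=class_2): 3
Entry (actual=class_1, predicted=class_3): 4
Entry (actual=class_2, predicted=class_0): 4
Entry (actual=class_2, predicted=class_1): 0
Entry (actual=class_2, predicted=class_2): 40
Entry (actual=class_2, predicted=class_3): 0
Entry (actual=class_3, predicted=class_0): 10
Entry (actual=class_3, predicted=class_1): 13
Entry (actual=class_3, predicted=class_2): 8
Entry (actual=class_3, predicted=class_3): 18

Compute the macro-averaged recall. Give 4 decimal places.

0.6254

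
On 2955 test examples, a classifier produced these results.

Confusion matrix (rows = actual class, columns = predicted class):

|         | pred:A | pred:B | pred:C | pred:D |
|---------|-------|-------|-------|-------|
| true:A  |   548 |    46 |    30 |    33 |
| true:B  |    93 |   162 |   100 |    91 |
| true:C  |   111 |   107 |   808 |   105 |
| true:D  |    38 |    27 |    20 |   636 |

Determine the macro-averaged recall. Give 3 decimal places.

0.698

Per-class recall (TP/(TP+FN)):
  A: TP=548, FN=46+30+33=109 → 548/657 = 0.8341
  B: TP=162, FN=93+100+91=284 → 162/446 = 0.3632
  C: TP=808, FN=111+107+105=323 → 808/1131 = 0.7144
  D: TP=636, FN=38+27+20=85 → 636/721 = 0.8821
Macro-recall = mean = (0.8341 + 0.3632 + 0.7144 + 0.8821) / 4 = 0.698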